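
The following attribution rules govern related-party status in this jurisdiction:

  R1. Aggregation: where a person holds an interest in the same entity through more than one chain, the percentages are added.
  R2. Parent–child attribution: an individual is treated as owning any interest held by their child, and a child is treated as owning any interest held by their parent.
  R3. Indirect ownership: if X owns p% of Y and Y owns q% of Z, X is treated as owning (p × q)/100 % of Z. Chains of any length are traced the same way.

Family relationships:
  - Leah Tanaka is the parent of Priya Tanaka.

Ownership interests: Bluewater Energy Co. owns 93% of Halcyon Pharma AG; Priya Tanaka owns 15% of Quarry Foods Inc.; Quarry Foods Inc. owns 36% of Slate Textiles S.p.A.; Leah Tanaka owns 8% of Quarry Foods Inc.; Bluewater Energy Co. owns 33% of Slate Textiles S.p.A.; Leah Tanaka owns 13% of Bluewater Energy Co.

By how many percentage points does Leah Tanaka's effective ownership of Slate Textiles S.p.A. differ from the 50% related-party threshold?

37.43

By parent–child attribution (R2), Leah Tanaka is treated as also owning Priya Tanaka's interest in Quarry Foods Inc, giving 8% + 15% = 23%.
Chain via Quarry Foods Inc. (R3): 23% × 36% = 8.28% of Slate Textiles S.p.A.
Chain via Bluewater Energy Co. (R3): 13% × 33% = 4.29% of Slate Textiles S.p.A.
Aggregating (R1): 8.28% + 4.29% = 12.57%.
12.57% falls short of the 50% threshold by 37.43 percentage points.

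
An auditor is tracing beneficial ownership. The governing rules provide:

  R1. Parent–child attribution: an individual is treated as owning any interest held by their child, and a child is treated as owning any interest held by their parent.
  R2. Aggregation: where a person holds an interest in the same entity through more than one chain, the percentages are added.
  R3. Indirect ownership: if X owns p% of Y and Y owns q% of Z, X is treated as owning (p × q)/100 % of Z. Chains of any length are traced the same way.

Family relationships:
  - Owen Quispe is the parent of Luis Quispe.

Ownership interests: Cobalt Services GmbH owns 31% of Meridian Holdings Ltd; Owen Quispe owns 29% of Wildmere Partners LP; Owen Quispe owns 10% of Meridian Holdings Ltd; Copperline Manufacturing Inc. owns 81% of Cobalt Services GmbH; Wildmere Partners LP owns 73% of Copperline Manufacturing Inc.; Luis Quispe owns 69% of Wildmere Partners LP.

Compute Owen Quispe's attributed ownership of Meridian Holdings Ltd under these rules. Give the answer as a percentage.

27.963694%

By parent–child attribution (R1), Owen Quispe is treated as also owning Luis Quispe's interest in Wildmere Partners LP, giving 29% + 69% = 98%.
Chain via Wildmere Partners LP → Copperline Manufacturing Inc. → Cobalt Services GmbH (R3): 98% × 73% × 81% × 31% = 17.963694% of Meridian Holdings Ltd.
Direct interest in Meridian Holdings Ltd: 10%.
Aggregating (R2): 17.963694% + 10% = 27.963694%.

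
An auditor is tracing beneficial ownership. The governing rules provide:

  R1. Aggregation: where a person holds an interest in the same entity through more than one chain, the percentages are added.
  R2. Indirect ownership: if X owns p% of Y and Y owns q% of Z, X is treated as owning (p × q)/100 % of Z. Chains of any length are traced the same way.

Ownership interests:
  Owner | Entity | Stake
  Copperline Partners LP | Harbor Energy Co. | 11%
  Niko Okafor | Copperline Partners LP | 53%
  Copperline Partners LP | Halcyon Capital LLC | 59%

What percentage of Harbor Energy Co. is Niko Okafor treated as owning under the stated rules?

Chain via Copperline Partners LP (R2): 53% × 11% = 5.83% of Harbor Energy Co.

5.83%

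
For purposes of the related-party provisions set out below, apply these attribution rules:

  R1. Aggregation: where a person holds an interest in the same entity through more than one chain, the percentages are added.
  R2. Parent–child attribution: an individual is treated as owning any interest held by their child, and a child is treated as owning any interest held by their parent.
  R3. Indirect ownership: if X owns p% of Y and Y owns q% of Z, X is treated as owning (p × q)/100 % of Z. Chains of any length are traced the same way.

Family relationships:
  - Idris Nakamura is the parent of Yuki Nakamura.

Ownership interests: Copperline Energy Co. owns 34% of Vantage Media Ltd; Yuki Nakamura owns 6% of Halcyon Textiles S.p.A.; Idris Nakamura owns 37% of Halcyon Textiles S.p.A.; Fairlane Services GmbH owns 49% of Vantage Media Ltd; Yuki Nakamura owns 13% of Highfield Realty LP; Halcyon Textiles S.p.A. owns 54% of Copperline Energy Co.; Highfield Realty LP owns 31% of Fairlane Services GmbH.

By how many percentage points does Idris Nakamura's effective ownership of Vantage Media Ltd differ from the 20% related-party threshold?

10.1305

By parent–child attribution (R2), Idris Nakamura is treated as also owning Yuki Nakamura's interest in Halcyon Textiles S.p.A, giving 37% + 6% = 43%.
By parent–child attribution (R2), Idris Nakamura is treated as owning Yuki Nakamura's 13% interest in Highfield Realty LP.
Chain via Halcyon Textiles S.p.A. → Copperline Energy Co. (R3): 43% × 54% × 34% = 7.8948% of Vantage Media Ltd.
Chain via Highfield Realty LP → Fairlane Services GmbH (R3): 13% × 31% × 49% = 1.9747% of Vantage Media Ltd.
Aggregating (R1): 7.8948% + 1.9747% = 9.8695%.
9.8695% falls short of the 20% threshold by 10.1305 percentage points.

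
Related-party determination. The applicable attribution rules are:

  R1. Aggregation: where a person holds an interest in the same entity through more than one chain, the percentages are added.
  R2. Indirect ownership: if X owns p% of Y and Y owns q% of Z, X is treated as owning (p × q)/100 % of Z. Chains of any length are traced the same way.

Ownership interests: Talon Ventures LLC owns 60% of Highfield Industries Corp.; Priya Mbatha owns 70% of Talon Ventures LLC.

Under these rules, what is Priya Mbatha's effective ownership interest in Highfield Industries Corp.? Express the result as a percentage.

42%

Chain via Talon Ventures LLC (R2): 70% × 60% = 42% of Highfield Industries Corp.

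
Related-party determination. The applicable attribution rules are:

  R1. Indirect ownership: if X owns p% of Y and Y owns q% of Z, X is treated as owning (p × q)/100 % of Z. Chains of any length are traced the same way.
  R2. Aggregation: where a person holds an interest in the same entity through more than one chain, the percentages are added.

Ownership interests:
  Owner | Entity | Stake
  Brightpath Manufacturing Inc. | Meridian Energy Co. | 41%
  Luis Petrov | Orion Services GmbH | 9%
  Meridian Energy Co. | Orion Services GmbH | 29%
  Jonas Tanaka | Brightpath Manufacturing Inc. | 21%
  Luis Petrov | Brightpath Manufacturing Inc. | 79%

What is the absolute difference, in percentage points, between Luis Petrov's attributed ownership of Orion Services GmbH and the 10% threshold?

8.3931

Chain via Brightpath Manufacturing Inc. → Meridian Energy Co. (R1): 79% × 41% × 29% = 9.3931% of Orion Services GmbH.
Direct interest in Orion Services GmbH: 9%.
Aggregating (R2): 9.3931% + 9% = 18.3931%.
18.3931% exceeds the 10% threshold by 8.3931 percentage points.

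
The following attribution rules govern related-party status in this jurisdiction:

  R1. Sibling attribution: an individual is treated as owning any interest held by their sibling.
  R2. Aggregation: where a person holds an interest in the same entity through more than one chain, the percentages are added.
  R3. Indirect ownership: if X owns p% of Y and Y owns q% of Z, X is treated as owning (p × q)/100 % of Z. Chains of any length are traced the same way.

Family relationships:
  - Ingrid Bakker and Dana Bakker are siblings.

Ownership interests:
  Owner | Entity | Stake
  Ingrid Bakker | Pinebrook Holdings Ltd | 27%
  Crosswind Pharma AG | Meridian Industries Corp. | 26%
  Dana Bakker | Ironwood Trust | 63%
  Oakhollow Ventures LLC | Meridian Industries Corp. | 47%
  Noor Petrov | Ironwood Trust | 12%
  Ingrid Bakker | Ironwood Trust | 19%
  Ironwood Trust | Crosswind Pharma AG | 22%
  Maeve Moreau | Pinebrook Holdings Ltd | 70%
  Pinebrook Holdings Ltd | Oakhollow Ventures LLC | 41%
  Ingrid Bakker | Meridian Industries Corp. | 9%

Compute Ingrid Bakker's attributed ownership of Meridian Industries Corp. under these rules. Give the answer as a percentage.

By sibling attribution (R1), Ingrid Bakker is treated as also owning Dana Bakker's interest in Ironwood Trust, giving 19% + 63% = 82%.
Chain via Ironwood Trust → Crosswind Pharma AG (R3): 82% × 22% × 26% = 4.6904% of Meridian Industries Corp.
Chain via Pinebrook Holdings Ltd → Oakhollow Ventures LLC (R3): 27% × 41% × 47% = 5.2029% of Meridian Industries Corp.
Direct interest in Meridian Industries Corp: 9%.
Aggregating (R2): 4.6904% + 5.2029% + 9% = 18.8933%.

18.8933%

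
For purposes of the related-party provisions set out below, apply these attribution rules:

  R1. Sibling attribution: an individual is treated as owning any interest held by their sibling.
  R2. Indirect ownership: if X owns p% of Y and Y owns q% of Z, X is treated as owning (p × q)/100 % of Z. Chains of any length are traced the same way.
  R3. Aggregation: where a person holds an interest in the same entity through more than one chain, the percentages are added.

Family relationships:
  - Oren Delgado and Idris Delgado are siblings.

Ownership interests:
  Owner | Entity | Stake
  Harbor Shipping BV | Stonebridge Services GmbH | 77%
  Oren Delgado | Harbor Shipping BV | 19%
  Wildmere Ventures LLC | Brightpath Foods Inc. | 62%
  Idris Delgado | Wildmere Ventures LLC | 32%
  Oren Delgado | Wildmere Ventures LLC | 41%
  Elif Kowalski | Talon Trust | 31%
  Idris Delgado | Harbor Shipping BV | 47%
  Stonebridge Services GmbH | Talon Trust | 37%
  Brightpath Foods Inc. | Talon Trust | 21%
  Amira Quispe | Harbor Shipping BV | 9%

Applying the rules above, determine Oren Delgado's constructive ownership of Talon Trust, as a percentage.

28.308%

By sibling attribution (R1), Oren Delgado is treated as also owning Idris Delgado's interest in Harbor Shipping BV, giving 19% + 47% = 66%.
By sibling attribution (R1), Oren Delgado is treated as also owning Idris Delgado's interest in Wildmere Ventures LLC, giving 41% + 32% = 73%.
Chain via Harbor Shipping BV → Stonebridge Services GmbH (R2): 66% × 77% × 37% = 18.8034% of Talon Trust.
Chain via Wildmere Ventures LLC → Brightpath Foods Inc. (R2): 73% × 62% × 21% = 9.5046% of Talon Trust.
Aggregating (R3): 18.8034% + 9.5046% = 28.308%.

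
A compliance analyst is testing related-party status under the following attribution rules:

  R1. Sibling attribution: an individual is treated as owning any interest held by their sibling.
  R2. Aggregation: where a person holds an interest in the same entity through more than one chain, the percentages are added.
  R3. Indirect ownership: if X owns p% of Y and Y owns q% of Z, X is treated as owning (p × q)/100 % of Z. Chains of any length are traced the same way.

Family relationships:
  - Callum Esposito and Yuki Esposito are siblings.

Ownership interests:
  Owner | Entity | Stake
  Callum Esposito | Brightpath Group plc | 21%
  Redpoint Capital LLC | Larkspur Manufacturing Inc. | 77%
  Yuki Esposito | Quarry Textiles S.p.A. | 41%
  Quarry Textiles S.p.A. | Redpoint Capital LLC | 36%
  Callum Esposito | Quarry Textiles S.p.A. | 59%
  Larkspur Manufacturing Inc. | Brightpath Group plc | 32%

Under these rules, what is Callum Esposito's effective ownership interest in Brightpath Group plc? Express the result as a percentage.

By sibling attribution (R1), Callum Esposito is treated as also owning Yuki Esposito's interest in Quarry Textiles S.p.A, giving 59% + 41% = 100%.
Chain via Quarry Textiles S.p.A. → Redpoint Capital LLC → Larkspur Manufacturing Inc. (R3): 100% × 36% × 77% × 32% = 8.8704% of Brightpath Group plc.
Direct interest in Brightpath Group plc: 21%.
Aggregating (R2): 8.8704% + 21% = 29.8704%.

29.8704%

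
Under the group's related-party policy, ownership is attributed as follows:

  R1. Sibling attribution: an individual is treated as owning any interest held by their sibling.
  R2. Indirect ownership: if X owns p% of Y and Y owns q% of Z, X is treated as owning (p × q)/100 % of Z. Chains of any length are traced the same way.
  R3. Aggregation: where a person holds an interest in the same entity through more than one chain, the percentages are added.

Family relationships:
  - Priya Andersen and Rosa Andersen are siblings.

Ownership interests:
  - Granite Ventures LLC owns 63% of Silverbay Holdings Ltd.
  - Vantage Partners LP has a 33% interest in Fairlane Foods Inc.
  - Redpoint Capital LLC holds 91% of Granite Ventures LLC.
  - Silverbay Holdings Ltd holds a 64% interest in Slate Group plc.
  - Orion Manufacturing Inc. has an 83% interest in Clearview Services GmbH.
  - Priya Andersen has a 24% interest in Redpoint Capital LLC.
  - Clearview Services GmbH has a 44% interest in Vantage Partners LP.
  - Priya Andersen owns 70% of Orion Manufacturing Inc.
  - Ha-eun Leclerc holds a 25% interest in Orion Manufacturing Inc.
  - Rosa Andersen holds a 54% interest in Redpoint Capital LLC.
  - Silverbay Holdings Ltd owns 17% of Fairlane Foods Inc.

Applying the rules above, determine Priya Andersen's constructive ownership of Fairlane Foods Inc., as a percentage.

16.038078%

By sibling attribution (R1), Priya Andersen is treated as also owning Rosa Andersen's interest in Redpoint Capital LLC, giving 24% + 54% = 78%.
Chain via Orion Manufacturing Inc. → Clearview Services GmbH → Vantage Partners LP (R2): 70% × 83% × 44% × 33% = 8.43612% of Fairlane Foods Inc.
Chain via Redpoint Capital LLC → Granite Ventures LLC → Silverbay Holdings Ltd (R2): 78% × 91% × 63% × 17% = 7.601958% of Fairlane Foods Inc.
Aggregating (R3): 8.43612% + 7.601958% = 16.038078%.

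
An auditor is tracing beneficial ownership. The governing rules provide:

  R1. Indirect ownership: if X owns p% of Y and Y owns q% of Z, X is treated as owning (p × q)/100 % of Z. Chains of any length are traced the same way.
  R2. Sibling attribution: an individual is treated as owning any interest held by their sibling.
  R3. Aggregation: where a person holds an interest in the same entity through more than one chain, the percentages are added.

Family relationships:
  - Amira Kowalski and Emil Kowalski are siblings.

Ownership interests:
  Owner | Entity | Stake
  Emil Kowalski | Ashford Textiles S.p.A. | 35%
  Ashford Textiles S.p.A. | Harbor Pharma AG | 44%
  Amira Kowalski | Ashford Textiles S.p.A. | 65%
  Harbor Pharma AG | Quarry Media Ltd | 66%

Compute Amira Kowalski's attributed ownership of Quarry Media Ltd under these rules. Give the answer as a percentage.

29.04%

By sibling attribution (R2), Amira Kowalski is treated as also owning Emil Kowalski's interest in Ashford Textiles S.p.A, giving 65% + 35% = 100%.
Chain via Ashford Textiles S.p.A. → Harbor Pharma AG (R1): 100% × 44% × 66% = 29.04% of Quarry Media Ltd.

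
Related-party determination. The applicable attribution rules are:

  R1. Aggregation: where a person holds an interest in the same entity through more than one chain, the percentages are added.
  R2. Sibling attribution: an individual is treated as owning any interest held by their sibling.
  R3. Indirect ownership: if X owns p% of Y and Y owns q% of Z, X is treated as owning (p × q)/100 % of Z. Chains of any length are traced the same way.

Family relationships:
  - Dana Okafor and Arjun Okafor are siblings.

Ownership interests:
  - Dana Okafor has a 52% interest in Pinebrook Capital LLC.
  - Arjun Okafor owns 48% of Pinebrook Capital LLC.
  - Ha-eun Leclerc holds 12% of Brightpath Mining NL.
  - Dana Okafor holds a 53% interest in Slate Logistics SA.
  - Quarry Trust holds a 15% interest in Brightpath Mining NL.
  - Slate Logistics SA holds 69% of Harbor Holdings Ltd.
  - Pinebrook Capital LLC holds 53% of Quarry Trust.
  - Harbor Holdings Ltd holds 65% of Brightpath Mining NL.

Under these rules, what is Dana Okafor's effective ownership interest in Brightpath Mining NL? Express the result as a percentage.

By sibling attribution (R2), Dana Okafor is treated as also owning Arjun Okafor's interest in Pinebrook Capital LLC, giving 52% + 48% = 100%.
Chain via Pinebrook Capital LLC → Quarry Trust (R3): 100% × 53% × 15% = 7.95% of Brightpath Mining NL.
Chain via Slate Logistics SA → Harbor Holdings Ltd (R3): 53% × 69% × 65% = 23.7705% of Brightpath Mining NL.
Aggregating (R1): 7.95% + 23.7705% = 31.7205%.

31.7205%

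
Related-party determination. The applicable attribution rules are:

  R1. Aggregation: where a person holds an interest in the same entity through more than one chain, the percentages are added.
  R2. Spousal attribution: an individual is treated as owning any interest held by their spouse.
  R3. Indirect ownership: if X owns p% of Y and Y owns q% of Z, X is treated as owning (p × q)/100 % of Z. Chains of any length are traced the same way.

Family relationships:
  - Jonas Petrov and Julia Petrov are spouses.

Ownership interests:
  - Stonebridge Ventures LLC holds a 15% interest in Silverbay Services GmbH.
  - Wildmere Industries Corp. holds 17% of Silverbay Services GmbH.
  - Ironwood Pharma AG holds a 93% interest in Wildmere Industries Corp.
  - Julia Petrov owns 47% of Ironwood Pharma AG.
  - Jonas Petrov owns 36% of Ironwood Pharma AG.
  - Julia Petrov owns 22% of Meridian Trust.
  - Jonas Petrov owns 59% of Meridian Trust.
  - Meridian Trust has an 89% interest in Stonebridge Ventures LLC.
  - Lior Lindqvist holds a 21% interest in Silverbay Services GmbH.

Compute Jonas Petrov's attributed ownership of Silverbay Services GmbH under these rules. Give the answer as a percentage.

By spousal attribution (R2), Jonas Petrov is treated as also owning Julia Petrov's interest in Meridian Trust, giving 59% + 22% = 81%.
By spousal attribution (R2), Jonas Petrov is treated as also owning Julia Petrov's interest in Ironwood Pharma AG, giving 36% + 47% = 83%.
Chain via Meridian Trust → Stonebridge Ventures LLC (R3): 81% × 89% × 15% = 10.8135% of Silverbay Services GmbH.
Chain via Ironwood Pharma AG → Wildmere Industries Corp. (R3): 83% × 93% × 17% = 13.1223% of Silverbay Services GmbH.
Aggregating (R1): 10.8135% + 13.1223% = 23.9358%.

23.9358%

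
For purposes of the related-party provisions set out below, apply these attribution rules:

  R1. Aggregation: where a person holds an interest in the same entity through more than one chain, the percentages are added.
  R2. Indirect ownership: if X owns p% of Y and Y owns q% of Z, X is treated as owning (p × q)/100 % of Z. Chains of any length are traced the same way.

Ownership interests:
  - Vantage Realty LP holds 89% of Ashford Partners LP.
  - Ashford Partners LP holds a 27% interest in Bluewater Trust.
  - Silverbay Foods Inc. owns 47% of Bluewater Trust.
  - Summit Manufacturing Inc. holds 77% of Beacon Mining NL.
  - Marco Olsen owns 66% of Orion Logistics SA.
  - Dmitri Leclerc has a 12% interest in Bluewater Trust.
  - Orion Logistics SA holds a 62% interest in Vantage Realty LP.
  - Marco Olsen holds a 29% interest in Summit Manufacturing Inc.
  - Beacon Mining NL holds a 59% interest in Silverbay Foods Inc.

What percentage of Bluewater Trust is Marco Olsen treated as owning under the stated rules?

16.025185%

Chain via Orion Logistics SA → Vantage Realty LP → Ashford Partners LP (R2): 66% × 62% × 89% × 27% = 9.833076% of Bluewater Trust.
Chain via Summit Manufacturing Inc. → Beacon Mining NL → Silverbay Foods Inc. (R2): 29% × 77% × 59% × 47% = 6.192109% of Bluewater Trust.
Aggregating (R1): 9.833076% + 6.192109% = 16.025185%.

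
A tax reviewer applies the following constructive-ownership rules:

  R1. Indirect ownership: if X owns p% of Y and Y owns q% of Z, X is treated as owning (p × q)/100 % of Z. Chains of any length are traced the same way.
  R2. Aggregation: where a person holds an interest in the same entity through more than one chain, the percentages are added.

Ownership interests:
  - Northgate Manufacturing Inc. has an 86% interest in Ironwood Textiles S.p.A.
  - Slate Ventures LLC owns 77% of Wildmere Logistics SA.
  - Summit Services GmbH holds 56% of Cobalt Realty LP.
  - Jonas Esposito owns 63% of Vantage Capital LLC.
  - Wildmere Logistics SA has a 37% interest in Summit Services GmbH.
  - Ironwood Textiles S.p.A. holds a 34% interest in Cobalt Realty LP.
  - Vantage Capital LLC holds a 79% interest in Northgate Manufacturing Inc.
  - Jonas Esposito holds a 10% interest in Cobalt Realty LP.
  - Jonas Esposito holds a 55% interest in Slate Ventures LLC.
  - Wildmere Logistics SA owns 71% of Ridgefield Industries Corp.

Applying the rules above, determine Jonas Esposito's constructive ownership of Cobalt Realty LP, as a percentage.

33.327668%

Chain via Vantage Capital LLC → Northgate Manufacturing Inc. → Ironwood Textiles S.p.A. (R1): 63% × 79% × 86% × 34% = 14.552748% of Cobalt Realty LP.
Chain via Slate Ventures LLC → Wildmere Logistics SA → Summit Services GmbH (R1): 55% × 77% × 37% × 56% = 8.77492% of Cobalt Realty LP.
Direct interest in Cobalt Realty LP: 10%.
Aggregating (R2): 14.552748% + 8.77492% + 10% = 33.327668%.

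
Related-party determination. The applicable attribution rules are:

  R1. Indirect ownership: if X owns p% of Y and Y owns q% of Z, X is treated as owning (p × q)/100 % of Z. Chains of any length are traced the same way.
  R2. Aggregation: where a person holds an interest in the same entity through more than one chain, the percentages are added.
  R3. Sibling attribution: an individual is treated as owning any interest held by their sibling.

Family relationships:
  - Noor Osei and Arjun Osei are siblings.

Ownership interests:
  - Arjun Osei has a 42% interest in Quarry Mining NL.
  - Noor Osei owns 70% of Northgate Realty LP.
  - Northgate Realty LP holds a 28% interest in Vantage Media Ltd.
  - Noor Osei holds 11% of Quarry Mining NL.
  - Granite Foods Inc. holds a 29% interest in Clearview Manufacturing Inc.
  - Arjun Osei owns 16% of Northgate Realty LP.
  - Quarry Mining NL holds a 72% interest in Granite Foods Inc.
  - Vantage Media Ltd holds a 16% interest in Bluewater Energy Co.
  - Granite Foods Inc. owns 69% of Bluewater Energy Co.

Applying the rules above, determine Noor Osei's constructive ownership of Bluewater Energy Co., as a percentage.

By sibling attribution (R3), Noor Osei is treated as also owning Arjun Osei's interest in Northgate Realty LP, giving 70% + 16% = 86%.
By sibling attribution (R3), Noor Osei is treated as also owning Arjun Osei's interest in Quarry Mining NL, giving 11% + 42% = 53%.
Chain via Northgate Realty LP → Vantage Media Ltd (R1): 86% × 28% × 16% = 3.8528% of Bluewater Energy Co.
Chain via Quarry Mining NL → Granite Foods Inc. (R1): 53% × 72% × 69% = 26.3304% of Bluewater Energy Co.
Aggregating (R2): 3.8528% + 26.3304% = 30.1832%.

30.1832%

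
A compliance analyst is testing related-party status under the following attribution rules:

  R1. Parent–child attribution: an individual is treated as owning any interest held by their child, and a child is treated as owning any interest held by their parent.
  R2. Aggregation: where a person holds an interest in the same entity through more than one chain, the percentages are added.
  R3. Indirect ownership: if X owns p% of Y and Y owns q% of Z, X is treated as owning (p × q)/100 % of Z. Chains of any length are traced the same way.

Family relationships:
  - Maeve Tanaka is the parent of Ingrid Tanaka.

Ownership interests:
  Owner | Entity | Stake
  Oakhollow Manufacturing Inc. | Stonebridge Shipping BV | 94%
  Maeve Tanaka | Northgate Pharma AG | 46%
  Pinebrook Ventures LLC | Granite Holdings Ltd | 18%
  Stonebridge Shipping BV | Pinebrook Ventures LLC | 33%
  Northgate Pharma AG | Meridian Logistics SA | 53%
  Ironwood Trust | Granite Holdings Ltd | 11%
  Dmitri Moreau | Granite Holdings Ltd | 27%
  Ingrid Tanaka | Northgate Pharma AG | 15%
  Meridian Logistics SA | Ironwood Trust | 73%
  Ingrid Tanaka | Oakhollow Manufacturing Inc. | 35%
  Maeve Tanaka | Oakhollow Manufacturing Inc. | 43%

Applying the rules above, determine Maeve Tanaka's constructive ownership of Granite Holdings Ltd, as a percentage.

6.951307%

By parent–child attribution (R1), Maeve Tanaka is treated as also owning Ingrid Tanaka's interest in Oakhollow Manufacturing Inc, giving 43% + 35% = 78%.
By parent–child attribution (R1), Maeve Tanaka is treated as also owning Ingrid Tanaka's interest in Northgate Pharma AG, giving 46% + 15% = 61%.
Chain via Oakhollow Manufacturing Inc. → Stonebridge Shipping BV → Pinebrook Ventures LLC (R3): 78% × 94% × 33% × 18% = 4.355208% of Granite Holdings Ltd.
Chain via Northgate Pharma AG → Meridian Logistics SA → Ironwood Trust (R3): 61% × 53% × 73% × 11% = 2.596099% of Granite Holdings Ltd.
Aggregating (R2): 4.355208% + 2.596099% = 6.951307%.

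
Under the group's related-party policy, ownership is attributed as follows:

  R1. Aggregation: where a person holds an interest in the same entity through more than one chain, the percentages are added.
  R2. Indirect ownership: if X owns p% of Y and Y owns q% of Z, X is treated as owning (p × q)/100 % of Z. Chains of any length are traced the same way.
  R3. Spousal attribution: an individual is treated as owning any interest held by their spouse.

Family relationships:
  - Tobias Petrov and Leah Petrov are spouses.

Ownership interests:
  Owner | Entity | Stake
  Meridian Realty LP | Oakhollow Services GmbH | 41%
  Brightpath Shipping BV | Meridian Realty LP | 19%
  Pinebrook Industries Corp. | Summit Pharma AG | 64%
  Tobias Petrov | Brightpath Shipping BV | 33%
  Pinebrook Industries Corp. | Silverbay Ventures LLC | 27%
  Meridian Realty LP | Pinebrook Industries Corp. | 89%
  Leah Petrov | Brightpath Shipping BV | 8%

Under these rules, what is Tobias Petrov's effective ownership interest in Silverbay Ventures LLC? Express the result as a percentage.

By spousal attribution (R3), Tobias Petrov is treated as also owning Leah Petrov's interest in Brightpath Shipping BV, giving 33% + 8% = 41%.
Chain via Brightpath Shipping BV → Meridian Realty LP → Pinebrook Industries Corp. (R2): 41% × 19% × 89% × 27% = 1.871937% of Silverbay Ventures LLC.

1.871937%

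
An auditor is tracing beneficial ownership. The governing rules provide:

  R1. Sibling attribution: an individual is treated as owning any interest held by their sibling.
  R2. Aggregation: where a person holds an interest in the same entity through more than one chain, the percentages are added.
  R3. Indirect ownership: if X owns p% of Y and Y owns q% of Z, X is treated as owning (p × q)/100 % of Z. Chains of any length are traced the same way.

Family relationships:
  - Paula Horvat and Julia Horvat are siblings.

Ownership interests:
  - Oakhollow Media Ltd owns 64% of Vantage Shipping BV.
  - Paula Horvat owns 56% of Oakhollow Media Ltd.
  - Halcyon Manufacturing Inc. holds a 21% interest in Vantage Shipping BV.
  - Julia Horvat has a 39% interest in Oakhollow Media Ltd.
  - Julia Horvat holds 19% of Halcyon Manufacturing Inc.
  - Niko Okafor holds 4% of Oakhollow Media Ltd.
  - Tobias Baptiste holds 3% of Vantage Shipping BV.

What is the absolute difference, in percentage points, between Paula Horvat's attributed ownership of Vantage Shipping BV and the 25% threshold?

39.79

By sibling attribution (R1), Paula Horvat is treated as also owning Julia Horvat's interest in Oakhollow Media Ltd, giving 56% + 39% = 95%.
By sibling attribution (R1), Paula Horvat is treated as owning Julia Horvat's 19% interest in Halcyon Manufacturing Inc.
Chain via Oakhollow Media Ltd (R3): 95% × 64% = 60.8% of Vantage Shipping BV.
Chain via Halcyon Manufacturing Inc. (R3): 19% × 21% = 3.99% of Vantage Shipping BV.
Aggregating (R2): 60.8% + 3.99% = 64.79%.
64.79% exceeds the 25% threshold by 39.79 percentage points.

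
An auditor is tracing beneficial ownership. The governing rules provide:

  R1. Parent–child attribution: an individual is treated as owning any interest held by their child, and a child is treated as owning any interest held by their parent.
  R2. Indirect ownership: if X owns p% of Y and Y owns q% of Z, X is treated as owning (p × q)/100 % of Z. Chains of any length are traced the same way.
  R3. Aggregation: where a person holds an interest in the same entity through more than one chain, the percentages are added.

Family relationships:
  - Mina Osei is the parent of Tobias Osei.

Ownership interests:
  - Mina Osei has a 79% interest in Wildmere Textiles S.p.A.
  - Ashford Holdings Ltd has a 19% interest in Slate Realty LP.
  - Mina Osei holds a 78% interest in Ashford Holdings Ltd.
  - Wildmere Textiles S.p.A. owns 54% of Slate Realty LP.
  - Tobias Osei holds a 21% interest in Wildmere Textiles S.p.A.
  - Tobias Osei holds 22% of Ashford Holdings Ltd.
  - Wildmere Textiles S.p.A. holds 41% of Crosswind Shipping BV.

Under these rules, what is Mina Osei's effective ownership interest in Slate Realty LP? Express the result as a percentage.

73%

By parent–child attribution (R1), Mina Osei is treated as also owning Tobias Osei's interest in Wildmere Textiles S.p.A, giving 79% + 21% = 100%.
By parent–child attribution (R1), Mina Osei is treated as also owning Tobias Osei's interest in Ashford Holdings Ltd, giving 78% + 22% = 100%.
Chain via Wildmere Textiles S.p.A. (R2): 100% × 54% = 54% of Slate Realty LP.
Chain via Ashford Holdings Ltd (R2): 100% × 19% = 19% of Slate Realty LP.
Aggregating (R3): 54% + 19% = 73%.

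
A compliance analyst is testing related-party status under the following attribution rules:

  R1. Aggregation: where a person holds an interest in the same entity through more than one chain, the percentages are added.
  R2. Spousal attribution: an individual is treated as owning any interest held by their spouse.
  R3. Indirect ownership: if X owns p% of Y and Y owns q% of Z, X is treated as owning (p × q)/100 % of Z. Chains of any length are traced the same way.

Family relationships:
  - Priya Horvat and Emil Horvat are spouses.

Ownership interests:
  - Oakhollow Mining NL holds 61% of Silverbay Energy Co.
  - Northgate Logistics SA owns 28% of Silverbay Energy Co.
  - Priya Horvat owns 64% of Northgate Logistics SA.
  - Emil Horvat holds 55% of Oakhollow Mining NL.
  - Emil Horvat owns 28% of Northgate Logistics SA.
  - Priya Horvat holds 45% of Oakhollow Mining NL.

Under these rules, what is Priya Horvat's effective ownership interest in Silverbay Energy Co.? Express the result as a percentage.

86.76%

By spousal attribution (R2), Priya Horvat is treated as also owning Emil Horvat's interest in Oakhollow Mining NL, giving 45% + 55% = 100%.
By spousal attribution (R2), Priya Horvat is treated as also owning Emil Horvat's interest in Northgate Logistics SA, giving 64% + 28% = 92%.
Chain via Oakhollow Mining NL (R3): 100% × 61% = 61% of Silverbay Energy Co.
Chain via Northgate Logistics SA (R3): 92% × 28% = 25.76% of Silverbay Energy Co.
Aggregating (R1): 61% + 25.76% = 86.76%.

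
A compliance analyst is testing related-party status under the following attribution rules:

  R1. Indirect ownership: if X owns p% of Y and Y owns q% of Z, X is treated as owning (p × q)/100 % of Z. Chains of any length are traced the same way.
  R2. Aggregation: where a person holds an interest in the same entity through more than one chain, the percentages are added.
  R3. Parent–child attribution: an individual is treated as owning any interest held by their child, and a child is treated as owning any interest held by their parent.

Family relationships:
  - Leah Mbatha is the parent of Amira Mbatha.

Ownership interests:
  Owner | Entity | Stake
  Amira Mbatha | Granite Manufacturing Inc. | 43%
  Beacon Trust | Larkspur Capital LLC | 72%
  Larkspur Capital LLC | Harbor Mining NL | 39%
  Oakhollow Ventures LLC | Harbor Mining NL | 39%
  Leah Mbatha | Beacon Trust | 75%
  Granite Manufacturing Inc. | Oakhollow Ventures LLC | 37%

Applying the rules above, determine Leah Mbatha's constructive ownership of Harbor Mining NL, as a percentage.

By parent–child attribution (R3), Leah Mbatha is treated as owning Amira Mbatha's 43% interest in Granite Manufacturing Inc.
Chain via Beacon Trust → Larkspur Capital LLC (R1): 75% × 72% × 39% = 21.06% of Harbor Mining NL.
Chain via Granite Manufacturing Inc. → Oakhollow Ventures LLC (R1): 43% × 37% × 39% = 6.2049% of Harbor Mining NL.
Aggregating (R2): 21.06% + 6.2049% = 27.2649%.

27.2649%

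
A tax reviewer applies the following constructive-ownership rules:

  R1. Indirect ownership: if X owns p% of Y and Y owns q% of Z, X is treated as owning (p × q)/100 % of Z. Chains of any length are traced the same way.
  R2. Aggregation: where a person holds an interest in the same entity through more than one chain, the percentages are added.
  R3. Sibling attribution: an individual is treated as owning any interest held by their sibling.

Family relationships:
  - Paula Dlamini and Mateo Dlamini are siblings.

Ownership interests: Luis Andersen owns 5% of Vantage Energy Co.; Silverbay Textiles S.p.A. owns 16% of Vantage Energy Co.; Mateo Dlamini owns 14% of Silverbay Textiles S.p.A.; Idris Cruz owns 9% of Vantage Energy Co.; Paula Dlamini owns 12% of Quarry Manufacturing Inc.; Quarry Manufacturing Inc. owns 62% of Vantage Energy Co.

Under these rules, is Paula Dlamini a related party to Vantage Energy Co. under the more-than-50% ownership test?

No

By sibling attribution (R3), Paula Dlamini is treated as owning Mateo Dlamini's 14% interest in Silverbay Textiles S.p.A.
Chain via Quarry Manufacturing Inc. (R1): 12% × 62% = 7.44% of Vantage Energy Co.
Chain via Silverbay Textiles S.p.A. (R1): 14% × 16% = 2.24% of Vantage Energy Co.
Aggregating (R2): 7.44% + 2.24% = 9.68%.
9.68% does not exceed the 50% threshold, so Paula is not a related party to Vantage Energy Co.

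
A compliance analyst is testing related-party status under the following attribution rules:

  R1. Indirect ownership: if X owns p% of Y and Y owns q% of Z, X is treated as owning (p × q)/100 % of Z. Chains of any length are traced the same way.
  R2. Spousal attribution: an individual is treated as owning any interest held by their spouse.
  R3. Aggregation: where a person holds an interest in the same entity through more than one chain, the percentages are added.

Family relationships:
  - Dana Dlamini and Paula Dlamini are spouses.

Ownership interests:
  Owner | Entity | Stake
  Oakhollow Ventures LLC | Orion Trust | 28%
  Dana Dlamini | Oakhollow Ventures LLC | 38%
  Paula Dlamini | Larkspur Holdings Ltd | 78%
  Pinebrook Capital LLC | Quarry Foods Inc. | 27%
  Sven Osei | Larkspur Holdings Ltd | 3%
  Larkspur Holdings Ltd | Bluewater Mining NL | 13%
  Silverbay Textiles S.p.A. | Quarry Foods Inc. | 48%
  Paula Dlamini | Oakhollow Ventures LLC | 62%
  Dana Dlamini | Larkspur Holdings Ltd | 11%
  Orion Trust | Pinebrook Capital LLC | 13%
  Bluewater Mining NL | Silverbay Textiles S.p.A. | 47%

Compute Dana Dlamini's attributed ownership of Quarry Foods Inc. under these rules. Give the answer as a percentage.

3.592992%

By spousal attribution (R2), Dana Dlamini is treated as also owning Paula Dlamini's interest in Larkspur Holdings Ltd, giving 11% + 78% = 89%.
By spousal attribution (R2), Dana Dlamini is treated as also owning Paula Dlamini's interest in Oakhollow Ventures LLC, giving 38% + 62% = 100%.
Chain via Larkspur Holdings Ltd → Bluewater Mining NL → Silverbay Textiles S.p.A. (R1): 89% × 13% × 47% × 48% = 2.610192% of Quarry Foods Inc.
Chain via Oakhollow Ventures LLC → Orion Trust → Pinebrook Capital LLC (R1): 100% × 28% × 13% × 27% = 0.9828% of Quarry Foods Inc.
Aggregating (R3): 2.610192% + 0.9828% = 3.592992%.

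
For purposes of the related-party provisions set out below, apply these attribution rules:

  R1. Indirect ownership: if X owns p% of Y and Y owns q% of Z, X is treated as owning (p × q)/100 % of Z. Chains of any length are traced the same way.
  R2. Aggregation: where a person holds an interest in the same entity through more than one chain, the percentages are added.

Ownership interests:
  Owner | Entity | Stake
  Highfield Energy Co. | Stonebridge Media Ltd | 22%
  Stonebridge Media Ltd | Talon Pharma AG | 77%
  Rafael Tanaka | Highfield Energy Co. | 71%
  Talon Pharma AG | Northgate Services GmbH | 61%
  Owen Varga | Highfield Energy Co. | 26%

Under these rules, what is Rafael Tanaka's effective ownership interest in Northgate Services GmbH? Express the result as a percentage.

Chain via Highfield Energy Co. → Stonebridge Media Ltd → Talon Pharma AG (R1): 71% × 22% × 77% × 61% = 7.336714% of Northgate Services GmbH.

7.336714%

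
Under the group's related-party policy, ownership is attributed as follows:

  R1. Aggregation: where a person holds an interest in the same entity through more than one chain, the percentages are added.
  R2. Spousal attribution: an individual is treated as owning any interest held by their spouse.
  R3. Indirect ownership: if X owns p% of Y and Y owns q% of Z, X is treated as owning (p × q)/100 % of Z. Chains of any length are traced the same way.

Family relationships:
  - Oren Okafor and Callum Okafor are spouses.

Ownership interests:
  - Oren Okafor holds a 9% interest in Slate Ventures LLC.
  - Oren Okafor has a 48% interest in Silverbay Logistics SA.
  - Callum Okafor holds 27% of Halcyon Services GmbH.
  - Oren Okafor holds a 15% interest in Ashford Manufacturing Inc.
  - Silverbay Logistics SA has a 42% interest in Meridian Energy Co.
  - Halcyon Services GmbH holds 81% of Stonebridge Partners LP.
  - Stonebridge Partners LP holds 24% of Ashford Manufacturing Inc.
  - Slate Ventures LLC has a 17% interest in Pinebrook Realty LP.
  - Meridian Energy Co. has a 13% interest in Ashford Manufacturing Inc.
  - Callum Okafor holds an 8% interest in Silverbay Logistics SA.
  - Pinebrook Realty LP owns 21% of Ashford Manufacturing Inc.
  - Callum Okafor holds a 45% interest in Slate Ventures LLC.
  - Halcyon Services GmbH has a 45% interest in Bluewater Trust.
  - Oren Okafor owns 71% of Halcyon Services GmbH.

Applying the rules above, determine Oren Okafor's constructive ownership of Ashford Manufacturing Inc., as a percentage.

39.0366%

By spousal attribution (R2), Oren Okafor is treated as also owning Callum Okafor's interest in Halcyon Services GmbH, giving 71% + 27% = 98%.
By spousal attribution (R2), Oren Okafor is treated as also owning Callum Okafor's interest in Silverbay Logistics SA, giving 48% + 8% = 56%.
By spousal attribution (R2), Oren Okafor is treated as also owning Callum Okafor's interest in Slate Ventures LLC, giving 9% + 45% = 54%.
Chain via Halcyon Services GmbH → Stonebridge Partners LP (R3): 98% × 81% × 24% = 19.0512% of Ashford Manufacturing Inc.
Chain via Silverbay Logistics SA → Meridian Energy Co. (R3): 56% × 42% × 13% = 3.0576% of Ashford Manufacturing Inc.
Chain via Slate Ventures LLC → Pinebrook Realty LP (R3): 54% × 17% × 21% = 1.9278% of Ashford Manufacturing Inc.
Direct interest in Ashford Manufacturing Inc: 15%.
Aggregating (R1): 19.0512% + 3.0576% + 1.9278% + 15% = 39.0366%.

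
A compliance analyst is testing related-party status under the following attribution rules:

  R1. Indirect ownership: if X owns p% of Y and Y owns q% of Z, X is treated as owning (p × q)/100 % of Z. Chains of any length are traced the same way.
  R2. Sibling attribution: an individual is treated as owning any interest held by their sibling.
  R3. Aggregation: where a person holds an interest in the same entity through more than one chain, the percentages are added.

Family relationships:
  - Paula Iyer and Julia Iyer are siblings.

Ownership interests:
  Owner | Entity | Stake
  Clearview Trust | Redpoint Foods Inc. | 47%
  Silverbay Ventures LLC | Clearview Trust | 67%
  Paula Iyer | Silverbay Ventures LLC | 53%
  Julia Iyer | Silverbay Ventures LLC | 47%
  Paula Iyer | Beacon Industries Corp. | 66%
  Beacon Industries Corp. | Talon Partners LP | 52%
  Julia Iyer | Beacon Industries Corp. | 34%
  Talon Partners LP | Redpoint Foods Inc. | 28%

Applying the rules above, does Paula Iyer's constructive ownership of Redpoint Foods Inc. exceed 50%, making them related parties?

By sibling attribution (R2), Paula Iyer is treated as also owning Julia Iyer's interest in Beacon Industries Corp, giving 66% + 34% = 100%.
By sibling attribution (R2), Paula Iyer is treated as also owning Julia Iyer's interest in Silverbay Ventures LLC, giving 53% + 47% = 100%.
Chain via Beacon Industries Corp. → Talon Partners LP (R1): 100% × 52% × 28% = 14.56% of Redpoint Foods Inc.
Chain via Silverbay Ventures LLC → Clearview Trust (R1): 100% × 67% × 47% = 31.49% of Redpoint Foods Inc.
Aggregating (R3): 14.56% + 31.49% = 46.05%.
46.05% does not exceed the 50% threshold, so Paula is not a related party to Redpoint Foods Inc.

No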